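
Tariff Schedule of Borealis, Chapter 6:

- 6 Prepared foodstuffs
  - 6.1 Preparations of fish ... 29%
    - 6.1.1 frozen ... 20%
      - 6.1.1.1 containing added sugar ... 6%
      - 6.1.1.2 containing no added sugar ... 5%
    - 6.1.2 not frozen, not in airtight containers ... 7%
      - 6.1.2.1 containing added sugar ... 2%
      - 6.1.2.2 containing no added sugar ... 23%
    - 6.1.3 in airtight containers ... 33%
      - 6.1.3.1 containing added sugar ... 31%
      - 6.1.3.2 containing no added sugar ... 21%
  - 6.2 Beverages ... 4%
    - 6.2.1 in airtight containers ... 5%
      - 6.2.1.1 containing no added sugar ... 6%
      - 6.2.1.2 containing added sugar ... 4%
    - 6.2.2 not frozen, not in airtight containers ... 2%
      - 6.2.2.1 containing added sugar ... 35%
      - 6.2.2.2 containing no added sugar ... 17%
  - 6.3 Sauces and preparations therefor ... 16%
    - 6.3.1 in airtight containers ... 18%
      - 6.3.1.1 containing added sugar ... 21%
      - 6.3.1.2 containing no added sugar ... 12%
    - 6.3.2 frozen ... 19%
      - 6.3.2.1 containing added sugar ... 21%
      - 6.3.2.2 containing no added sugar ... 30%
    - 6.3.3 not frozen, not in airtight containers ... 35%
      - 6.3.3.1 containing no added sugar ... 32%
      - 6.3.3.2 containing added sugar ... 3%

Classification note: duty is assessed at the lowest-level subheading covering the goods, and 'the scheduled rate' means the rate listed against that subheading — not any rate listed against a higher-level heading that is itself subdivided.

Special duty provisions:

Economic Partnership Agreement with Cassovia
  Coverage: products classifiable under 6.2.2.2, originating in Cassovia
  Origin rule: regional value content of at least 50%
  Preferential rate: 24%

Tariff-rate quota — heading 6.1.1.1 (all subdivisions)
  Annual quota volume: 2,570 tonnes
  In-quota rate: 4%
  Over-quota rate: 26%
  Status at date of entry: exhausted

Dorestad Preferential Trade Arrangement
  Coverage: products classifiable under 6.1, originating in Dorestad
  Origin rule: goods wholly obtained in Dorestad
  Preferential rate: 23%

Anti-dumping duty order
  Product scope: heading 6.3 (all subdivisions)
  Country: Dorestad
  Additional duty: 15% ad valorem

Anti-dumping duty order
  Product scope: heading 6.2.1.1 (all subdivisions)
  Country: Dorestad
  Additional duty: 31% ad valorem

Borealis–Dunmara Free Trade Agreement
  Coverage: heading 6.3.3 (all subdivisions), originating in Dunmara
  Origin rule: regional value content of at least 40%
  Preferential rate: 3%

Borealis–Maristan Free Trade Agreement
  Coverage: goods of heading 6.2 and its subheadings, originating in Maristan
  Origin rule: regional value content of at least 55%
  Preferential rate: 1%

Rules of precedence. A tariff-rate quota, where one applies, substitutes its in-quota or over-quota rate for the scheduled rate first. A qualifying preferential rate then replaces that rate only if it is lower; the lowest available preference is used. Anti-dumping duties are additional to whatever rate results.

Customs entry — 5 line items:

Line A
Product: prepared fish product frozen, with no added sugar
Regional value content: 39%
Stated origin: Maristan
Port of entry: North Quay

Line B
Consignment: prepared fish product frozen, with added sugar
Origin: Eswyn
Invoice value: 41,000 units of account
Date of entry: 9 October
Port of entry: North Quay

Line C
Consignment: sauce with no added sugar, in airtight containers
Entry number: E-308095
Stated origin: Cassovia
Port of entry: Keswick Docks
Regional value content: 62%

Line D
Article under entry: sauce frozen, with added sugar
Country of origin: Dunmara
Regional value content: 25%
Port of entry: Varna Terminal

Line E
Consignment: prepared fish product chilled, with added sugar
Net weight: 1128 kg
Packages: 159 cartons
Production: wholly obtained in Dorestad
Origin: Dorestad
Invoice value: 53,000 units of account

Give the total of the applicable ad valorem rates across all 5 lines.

Line A: prepared fish product → 6.1; frozen → 6.1.1; with no added sugar → 6.1.1.2. Scheduled 5%. Maristan agreement on 6.2: 6.1.1.2 not covered. → 5%.
Line B: prepared fish product → 6.1; frozen → 6.1.1; with added sugar → 6.1.1.1. Scheduled 6%. quota on 6.1.1.1 exhausted → over-quota 26%. → 26%.
Line C: sauce → 6.3; in airtight containers → 6.3.1; with no added sugar → 6.3.1.2. Scheduled 12%. Cassovia agreement on 6.2.2.2: 6.3.1.2 not covered. → 12%.
Line D: sauce → 6.3; frozen → 6.3.2; with added sugar → 6.3.2.1. Scheduled 21%. Dunmara agreement on 6.3.3: 6.3.2.1 not covered. → 21%.
Line E: prepared fish product → 6.1; chilled → 6.1.2; with added sugar → 6.1.2.1. Scheduled 2%. Dorestad agreement on 6.1: wholly obtained → 23% available; preference 23% not lower than 2% → no reduction. → 2%.
Sum: 5% + 26% + 12% + 21% + 2% = 66%.

66%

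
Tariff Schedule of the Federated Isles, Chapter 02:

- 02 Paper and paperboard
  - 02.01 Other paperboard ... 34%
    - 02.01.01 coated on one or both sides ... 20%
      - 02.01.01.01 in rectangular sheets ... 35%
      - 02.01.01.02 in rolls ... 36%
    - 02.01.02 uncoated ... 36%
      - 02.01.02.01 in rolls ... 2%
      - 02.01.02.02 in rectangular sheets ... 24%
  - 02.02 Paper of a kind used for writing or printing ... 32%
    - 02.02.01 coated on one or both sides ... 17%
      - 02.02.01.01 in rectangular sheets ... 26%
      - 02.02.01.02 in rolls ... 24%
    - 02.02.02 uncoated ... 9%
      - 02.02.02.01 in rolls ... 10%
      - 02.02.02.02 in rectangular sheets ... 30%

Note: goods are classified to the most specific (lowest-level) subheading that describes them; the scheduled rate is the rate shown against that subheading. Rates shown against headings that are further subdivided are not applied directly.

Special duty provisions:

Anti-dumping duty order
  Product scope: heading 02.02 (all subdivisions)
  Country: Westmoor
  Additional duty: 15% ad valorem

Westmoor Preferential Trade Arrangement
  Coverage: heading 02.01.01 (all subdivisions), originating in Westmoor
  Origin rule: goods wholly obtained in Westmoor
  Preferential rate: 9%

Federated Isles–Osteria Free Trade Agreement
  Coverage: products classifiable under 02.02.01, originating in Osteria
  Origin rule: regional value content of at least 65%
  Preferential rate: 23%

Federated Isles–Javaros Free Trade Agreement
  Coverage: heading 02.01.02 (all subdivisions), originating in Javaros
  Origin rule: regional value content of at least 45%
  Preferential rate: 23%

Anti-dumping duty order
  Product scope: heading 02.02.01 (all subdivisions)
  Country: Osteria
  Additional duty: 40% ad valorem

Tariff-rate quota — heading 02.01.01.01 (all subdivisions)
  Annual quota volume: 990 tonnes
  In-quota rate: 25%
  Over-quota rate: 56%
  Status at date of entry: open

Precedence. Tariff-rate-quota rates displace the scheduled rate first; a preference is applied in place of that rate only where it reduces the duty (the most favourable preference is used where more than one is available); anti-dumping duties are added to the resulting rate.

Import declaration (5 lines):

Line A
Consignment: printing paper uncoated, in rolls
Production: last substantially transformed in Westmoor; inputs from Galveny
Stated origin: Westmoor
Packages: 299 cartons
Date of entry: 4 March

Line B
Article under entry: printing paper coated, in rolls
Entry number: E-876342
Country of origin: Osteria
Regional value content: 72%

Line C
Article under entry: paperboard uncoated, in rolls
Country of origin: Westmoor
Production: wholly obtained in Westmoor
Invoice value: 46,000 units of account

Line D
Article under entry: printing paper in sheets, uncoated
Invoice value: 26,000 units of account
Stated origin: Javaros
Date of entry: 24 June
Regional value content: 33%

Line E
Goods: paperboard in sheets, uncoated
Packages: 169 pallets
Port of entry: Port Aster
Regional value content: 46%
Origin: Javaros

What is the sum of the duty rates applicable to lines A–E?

Line A: printing paper → 02.02; uncoated → 02.02.02; in rolls → 02.02.02.01. Scheduled 10%. Westmoor agreement on 02.01.01: 02.02.02.01 not covered; anti-dumping (Westmoor, 02.02): +15%; total 10% + 15% = 25%. → 25%.
Line B: printing paper → 02.02; coated → 02.02.01; in rolls → 02.02.01.02. Scheduled 24%. Osteria agreement on 02.02.01: RVC ≥ 65% → 23% available; preferential 23%; anti-dumping (Osteria, 02.02.01): +40%; total 23% + 40% = 63%. → 63%.
Line C: paperboard → 02.01; uncoated → 02.01.02; in rolls → 02.01.02.01. Scheduled 2%. Westmoor agreement on 02.01.01: 02.01.02.01 not covered. → 2%.
Line D: printing paper → 02.02; uncoated → 02.02.02; in sheets → 02.02.02.02. Scheduled 30%. Javaros agreement on 02.01.02: 02.02.02.02 not covered. → 30%.
Line E: paperboard → 02.01; uncoated → 02.01.02; in sheets → 02.01.02.02. Scheduled 24%. Javaros agreement on 02.01.02: RVC ≥ 45% → 23% available; preferential 23%. → 23%.
Sum: 25% + 63% + 2% + 30% + 23% = 143%.

143%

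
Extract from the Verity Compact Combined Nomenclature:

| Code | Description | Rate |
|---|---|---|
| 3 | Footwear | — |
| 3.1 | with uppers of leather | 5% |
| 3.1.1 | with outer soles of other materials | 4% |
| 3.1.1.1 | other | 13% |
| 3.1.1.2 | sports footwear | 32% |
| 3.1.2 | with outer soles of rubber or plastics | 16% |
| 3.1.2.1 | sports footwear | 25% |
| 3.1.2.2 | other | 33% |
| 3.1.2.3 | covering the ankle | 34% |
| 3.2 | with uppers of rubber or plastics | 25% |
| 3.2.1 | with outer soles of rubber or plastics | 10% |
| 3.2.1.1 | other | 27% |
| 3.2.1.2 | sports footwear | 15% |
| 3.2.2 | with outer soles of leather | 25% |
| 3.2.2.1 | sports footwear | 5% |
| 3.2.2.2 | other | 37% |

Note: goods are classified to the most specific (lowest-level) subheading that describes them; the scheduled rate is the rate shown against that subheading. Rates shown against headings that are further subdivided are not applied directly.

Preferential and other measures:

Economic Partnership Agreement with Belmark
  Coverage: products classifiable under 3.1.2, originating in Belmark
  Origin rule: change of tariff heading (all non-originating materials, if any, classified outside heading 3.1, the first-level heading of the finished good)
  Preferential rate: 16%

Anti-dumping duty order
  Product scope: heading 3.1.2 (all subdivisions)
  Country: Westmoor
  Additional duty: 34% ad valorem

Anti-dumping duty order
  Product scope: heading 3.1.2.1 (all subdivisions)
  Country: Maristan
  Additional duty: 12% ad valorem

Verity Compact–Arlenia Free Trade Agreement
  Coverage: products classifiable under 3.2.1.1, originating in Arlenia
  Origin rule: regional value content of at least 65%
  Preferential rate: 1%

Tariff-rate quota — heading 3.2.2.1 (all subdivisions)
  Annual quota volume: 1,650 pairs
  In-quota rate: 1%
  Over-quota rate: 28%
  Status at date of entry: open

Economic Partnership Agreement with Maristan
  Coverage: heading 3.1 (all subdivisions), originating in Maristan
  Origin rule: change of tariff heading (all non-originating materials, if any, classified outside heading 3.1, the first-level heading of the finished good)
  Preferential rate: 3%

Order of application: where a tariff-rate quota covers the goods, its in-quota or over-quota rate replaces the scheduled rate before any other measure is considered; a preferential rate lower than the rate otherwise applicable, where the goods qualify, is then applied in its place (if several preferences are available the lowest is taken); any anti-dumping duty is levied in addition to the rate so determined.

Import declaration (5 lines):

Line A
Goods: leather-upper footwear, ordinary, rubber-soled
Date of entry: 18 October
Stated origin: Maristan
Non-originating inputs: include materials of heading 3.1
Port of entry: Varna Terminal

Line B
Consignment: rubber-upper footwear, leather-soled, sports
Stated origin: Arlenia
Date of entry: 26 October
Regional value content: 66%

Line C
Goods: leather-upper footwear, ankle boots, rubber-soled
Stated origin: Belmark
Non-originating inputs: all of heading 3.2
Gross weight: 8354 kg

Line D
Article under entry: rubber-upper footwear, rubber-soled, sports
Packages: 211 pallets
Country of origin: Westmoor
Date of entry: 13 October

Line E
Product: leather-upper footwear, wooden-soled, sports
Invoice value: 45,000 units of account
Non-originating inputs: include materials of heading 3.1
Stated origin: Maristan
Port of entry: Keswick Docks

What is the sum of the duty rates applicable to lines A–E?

97%

Line A: leather-upper → 3.1; rubber-soled → 3.1.2; ordinary → 3.1.2.2. Scheduled 33%. Maristan agreement on 3.1: CTH not met. → 33%.
Line B: rubber-upper → 3.2; leather-soled → 3.2.2; sports → 3.2.2.1. Scheduled 5%. quota on 3.2.2.1 open → in-quota 1%; Arlenia agreement on 3.2.1.1: 3.2.2.1 not covered. → 1%.
Line C: leather-upper → 3.1; rubber-soled → 3.1.2; ankle boots → 3.1.2.3. Scheduled 34%. Belmark agreement on 3.1.2: CTH met → 16% available; preferential 16%. → 16%.
Line D: rubber-upper → 3.2; rubber-soled → 3.2.1; sports → 3.2.1.2. Scheduled 15%. No special measure applies. → 15%.
Line E: leather-upper → 3.1; wooden-soled → 3.1.1; sports → 3.1.1.2. Scheduled 32%. Maristan agreement on 3.1: CTH not met. → 32%.
Sum: 33% + 1% + 16% + 15% + 32% = 97%.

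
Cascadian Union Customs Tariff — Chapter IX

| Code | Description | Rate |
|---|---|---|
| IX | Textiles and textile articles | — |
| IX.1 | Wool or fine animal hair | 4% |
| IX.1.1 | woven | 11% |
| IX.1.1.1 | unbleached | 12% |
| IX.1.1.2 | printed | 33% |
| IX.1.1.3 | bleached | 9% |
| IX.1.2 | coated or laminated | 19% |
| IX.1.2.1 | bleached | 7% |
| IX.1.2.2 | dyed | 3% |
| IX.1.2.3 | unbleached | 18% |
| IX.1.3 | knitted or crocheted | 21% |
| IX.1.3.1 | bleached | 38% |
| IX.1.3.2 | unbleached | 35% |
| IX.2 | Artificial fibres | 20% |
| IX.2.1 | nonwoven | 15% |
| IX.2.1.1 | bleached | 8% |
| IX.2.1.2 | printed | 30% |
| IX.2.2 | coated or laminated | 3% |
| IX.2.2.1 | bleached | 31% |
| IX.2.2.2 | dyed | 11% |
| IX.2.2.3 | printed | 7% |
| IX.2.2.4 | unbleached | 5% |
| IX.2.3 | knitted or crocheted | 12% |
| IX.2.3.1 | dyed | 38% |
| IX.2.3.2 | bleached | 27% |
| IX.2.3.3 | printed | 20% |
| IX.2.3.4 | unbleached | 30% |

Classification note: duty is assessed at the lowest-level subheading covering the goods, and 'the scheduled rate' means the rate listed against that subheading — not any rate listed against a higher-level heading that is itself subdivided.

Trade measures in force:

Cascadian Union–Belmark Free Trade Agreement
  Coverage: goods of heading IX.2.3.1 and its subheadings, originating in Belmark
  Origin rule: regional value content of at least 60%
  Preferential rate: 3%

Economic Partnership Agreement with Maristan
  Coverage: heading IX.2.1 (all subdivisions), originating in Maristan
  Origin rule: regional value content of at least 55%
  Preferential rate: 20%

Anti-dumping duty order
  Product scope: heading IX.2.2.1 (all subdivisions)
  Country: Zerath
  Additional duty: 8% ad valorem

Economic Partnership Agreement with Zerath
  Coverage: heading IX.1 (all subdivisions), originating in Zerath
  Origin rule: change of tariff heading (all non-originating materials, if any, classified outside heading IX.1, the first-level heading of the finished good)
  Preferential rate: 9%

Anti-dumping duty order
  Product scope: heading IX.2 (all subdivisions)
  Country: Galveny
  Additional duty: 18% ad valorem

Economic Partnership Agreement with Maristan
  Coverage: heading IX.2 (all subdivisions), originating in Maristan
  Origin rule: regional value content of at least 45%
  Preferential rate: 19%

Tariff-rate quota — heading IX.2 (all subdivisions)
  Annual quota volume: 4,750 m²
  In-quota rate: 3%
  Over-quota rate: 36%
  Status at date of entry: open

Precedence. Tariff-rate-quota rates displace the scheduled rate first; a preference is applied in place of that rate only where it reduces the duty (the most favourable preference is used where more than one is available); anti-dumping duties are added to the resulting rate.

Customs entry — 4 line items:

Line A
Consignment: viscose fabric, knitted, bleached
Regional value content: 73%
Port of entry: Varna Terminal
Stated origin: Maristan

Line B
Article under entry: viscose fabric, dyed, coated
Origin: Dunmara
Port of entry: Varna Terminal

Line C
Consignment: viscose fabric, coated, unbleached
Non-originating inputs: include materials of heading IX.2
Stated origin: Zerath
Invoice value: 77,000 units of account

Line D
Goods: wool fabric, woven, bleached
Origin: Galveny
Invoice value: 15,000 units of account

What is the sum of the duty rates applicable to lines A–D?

Line A: viscose → IX.2; knitted → IX.2.3; bleached → IX.2.3.2. Scheduled 27%. quota on IX.2 open → in-quota 3%; Maristan agreement on IX.2.1: IX.2.3.2 not covered; Maristan agreement on IX.2: RVC ≥ 45% → 19% available; preference 19% not lower than 3% → no reduction. → 3%.
Line B: viscose → IX.2; coated → IX.2.2; dyed → IX.2.2.2. Scheduled 11%. quota on IX.2 open → in-quota 3%. → 3%.
Line C: viscose → IX.2; coated → IX.2.2; unbleached → IX.2.2.4. Scheduled 5%. quota on IX.2 open → in-quota 3%; Zerath agreement on IX.1: IX.2.2.4 not covered. → 3%.
Line D: wool → IX.1; woven → IX.1.1; bleached → IX.1.1.3. Scheduled 9%. No special measure applies. → 9%.
Sum: 3% + 3% + 3% + 9% = 18%.

18%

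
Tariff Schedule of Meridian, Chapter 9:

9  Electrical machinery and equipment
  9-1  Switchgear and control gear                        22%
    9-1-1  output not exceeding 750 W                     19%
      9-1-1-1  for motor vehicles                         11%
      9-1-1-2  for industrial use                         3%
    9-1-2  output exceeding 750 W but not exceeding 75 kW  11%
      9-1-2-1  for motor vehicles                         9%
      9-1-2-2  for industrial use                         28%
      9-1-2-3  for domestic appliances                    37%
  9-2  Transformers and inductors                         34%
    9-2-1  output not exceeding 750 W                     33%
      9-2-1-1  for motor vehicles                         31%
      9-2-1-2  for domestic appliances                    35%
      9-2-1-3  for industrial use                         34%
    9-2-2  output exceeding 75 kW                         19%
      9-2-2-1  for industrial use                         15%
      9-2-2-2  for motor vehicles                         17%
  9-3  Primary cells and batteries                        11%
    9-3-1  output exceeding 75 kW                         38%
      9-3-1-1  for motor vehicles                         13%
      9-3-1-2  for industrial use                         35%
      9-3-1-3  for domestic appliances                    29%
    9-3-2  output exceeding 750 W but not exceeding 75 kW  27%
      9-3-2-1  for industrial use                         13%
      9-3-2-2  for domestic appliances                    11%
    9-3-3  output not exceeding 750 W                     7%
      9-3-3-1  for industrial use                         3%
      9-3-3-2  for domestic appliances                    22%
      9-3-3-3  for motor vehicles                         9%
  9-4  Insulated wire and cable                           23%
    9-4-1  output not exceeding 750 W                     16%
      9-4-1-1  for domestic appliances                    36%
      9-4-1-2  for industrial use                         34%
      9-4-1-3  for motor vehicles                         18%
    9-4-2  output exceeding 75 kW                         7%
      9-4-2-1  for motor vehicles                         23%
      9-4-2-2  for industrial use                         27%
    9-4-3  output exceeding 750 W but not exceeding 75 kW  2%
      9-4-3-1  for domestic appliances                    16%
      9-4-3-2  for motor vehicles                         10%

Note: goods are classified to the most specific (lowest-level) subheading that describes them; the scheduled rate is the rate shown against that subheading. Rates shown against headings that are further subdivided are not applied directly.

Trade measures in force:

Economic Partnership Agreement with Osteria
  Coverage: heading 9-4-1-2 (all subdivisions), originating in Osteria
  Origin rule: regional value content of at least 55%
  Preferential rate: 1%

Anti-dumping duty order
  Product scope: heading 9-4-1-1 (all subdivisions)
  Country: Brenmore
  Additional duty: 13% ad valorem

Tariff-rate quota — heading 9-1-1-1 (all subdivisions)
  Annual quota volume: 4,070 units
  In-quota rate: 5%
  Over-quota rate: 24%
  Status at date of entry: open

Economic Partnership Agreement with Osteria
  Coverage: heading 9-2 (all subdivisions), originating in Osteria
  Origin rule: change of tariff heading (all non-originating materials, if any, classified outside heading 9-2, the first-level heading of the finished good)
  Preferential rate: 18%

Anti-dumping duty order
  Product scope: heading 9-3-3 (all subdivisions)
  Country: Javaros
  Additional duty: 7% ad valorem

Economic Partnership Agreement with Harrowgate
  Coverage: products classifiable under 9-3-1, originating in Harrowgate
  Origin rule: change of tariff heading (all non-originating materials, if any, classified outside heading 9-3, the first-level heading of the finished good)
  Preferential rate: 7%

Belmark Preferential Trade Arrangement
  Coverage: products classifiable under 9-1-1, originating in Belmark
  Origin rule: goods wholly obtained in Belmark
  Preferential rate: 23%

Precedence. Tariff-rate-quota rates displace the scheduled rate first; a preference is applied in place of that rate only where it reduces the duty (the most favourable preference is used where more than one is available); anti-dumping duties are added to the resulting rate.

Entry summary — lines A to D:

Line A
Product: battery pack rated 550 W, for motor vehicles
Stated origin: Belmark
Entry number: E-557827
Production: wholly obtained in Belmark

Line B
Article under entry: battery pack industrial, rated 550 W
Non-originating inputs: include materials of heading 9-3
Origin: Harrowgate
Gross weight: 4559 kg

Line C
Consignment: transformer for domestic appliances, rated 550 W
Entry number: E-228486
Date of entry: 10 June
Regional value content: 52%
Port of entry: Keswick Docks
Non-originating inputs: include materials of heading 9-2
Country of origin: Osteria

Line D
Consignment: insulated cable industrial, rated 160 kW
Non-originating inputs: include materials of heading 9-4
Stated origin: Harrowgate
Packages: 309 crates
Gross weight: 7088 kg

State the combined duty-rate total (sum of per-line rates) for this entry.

Line A: battery pack → 9-3; rated 550 W → 9-3-3; for motor vehicles → 9-3-3-3. Scheduled 9%. Belmark agreement on 9-1-1: 9-3-3-3 not covered. → 9%.
Line B: battery pack → 9-3; rated 550 W → 9-3-3; industrial → 9-3-3-1. Scheduled 3%. Harrowgate agreement on 9-3-1: 9-3-3-1 not covered. → 3%.
Line C: transformer → 9-2; rated 550 W → 9-2-1; for domestic appliances → 9-2-1-2. Scheduled 35%. Osteria agreement on 9-4-1-2: 9-2-1-2 not covered; Osteria agreement on 9-2: CTH not met. → 35%.
Line D: insulated cable → 9-4; rated 160 kW → 9-4-2; industrial → 9-4-2-2. Scheduled 27%. Harrowgate agreement on 9-3-1: 9-4-2-2 not covered. → 27%.
Sum: 9% + 3% + 35% + 27% = 74%.

74%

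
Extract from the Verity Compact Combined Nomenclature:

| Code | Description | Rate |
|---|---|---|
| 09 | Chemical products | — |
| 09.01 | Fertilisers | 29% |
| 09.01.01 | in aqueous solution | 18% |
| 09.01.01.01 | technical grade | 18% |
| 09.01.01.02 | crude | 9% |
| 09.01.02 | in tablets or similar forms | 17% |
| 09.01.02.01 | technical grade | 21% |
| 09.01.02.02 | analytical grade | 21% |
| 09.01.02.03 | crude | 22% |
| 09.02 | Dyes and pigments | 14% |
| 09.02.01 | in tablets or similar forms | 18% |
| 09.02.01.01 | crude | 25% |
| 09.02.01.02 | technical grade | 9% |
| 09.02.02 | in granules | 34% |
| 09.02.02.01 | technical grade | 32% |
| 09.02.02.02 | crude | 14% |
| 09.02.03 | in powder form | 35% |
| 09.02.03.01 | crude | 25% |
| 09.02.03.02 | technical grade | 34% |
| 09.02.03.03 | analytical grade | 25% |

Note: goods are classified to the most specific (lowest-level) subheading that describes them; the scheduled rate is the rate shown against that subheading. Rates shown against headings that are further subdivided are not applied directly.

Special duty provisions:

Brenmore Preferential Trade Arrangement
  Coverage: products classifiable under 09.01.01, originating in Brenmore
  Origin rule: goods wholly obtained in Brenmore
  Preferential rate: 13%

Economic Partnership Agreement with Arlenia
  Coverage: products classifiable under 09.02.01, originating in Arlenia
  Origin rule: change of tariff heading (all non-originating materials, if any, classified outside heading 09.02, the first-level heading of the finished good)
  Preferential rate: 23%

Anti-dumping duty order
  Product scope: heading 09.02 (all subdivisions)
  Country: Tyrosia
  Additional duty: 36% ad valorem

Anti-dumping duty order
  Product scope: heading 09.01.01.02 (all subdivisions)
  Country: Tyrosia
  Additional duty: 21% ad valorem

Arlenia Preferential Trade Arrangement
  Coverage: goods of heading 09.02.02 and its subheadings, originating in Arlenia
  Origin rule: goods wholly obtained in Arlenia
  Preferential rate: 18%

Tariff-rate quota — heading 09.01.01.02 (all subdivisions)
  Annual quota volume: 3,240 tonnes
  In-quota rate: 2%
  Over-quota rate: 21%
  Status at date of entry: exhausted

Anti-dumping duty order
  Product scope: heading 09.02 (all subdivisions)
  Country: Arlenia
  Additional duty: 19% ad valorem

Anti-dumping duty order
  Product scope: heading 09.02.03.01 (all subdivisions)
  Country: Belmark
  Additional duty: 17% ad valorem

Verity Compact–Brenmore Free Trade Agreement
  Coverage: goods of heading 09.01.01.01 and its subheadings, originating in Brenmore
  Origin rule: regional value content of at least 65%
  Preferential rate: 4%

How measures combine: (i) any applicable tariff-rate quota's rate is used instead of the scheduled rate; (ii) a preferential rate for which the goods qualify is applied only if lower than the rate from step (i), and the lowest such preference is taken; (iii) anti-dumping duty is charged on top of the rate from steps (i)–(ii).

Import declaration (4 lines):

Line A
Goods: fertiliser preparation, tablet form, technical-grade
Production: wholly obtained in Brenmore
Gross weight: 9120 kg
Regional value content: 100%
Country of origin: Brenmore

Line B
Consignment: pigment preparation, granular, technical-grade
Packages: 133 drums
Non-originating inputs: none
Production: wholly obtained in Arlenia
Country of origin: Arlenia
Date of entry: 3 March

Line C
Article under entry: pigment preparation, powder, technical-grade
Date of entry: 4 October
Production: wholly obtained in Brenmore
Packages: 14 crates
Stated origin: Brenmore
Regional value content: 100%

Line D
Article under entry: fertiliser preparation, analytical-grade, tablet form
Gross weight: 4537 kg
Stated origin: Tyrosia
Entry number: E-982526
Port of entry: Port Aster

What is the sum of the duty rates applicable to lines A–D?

Line A: fertiliser → 09.01; tablet form → 09.01.02; technical-grade → 09.01.02.01. Scheduled 21%. Brenmore agreement on 09.01.01: 09.01.02.01 not covered; Brenmore agreement on 09.01.01.01: 09.01.02.01 not covered. → 21%.
Line B: pigment → 09.02; granular → 09.02.02; technical-grade → 09.02.02.01. Scheduled 32%. Arlenia agreement on 09.02.01: 09.02.02.01 not covered; Arlenia agreement on 09.02.02: wholly obtained → 18% available; preferential 18%; anti-dumping (Arlenia, 09.02): +19%; total 18% + 19% = 37%. → 37%.
Line C: pigment → 09.02; powder → 09.02.03; technical-grade → 09.02.03.02. Scheduled 34%. Brenmore agreement on 09.01.01: 09.02.03.02 not covered; Brenmore agreement on 09.01.01.01: 09.02.03.02 not covered. → 34%.
Line D: fertiliser → 09.01; tablet form → 09.01.02; analytical-grade → 09.01.02.02. Scheduled 21%. No special measure applies. → 21%.
Sum: 21% + 37% + 34% + 21% = 113%.

113%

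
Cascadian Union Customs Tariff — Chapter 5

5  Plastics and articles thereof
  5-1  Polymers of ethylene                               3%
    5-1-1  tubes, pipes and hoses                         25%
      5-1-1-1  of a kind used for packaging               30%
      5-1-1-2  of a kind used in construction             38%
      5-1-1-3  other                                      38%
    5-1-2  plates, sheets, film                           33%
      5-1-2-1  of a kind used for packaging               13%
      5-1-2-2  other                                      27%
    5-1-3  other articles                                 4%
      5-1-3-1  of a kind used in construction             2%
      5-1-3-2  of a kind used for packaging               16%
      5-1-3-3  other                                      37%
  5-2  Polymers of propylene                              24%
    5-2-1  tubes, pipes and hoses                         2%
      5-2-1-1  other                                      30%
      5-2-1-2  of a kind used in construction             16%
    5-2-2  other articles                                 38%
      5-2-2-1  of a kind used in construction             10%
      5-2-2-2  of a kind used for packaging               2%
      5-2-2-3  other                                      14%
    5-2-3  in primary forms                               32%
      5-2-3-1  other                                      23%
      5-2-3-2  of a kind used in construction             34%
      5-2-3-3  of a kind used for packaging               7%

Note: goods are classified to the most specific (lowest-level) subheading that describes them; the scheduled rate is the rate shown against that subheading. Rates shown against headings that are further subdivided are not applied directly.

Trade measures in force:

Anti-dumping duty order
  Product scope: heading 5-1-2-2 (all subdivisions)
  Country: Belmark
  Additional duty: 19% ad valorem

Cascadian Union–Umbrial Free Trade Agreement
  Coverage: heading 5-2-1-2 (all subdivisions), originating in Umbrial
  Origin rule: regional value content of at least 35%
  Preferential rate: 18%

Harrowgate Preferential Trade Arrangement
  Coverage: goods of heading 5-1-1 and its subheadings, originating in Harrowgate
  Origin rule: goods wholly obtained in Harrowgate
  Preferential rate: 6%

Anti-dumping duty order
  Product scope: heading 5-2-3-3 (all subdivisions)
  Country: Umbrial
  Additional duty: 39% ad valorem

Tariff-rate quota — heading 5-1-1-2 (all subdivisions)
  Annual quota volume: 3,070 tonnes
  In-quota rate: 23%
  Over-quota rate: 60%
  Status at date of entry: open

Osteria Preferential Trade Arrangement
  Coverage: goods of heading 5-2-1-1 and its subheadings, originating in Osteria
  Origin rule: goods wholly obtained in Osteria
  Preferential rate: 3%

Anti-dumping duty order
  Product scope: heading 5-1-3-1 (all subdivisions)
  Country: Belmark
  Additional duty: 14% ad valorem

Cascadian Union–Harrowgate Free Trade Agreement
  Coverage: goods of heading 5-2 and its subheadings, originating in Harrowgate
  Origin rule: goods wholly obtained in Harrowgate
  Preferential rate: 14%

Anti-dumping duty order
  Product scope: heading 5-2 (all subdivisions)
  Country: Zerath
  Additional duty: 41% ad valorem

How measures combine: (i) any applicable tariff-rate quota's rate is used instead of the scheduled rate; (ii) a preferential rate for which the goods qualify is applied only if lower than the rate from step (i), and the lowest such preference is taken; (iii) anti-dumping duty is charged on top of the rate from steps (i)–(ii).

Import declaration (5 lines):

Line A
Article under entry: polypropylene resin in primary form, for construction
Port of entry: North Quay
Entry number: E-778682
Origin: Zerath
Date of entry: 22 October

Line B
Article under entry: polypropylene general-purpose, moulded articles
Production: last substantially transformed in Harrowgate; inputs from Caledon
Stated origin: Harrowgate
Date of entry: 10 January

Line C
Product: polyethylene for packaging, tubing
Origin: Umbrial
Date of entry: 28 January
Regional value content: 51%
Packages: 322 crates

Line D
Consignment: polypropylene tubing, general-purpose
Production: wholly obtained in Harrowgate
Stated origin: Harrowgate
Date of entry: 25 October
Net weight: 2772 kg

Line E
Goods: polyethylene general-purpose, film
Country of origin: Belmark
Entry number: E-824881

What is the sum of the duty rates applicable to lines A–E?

Line A: polypropylene → 5-2; resin in primary form → 5-2-3; for construction → 5-2-3-2. Scheduled 34%. anti-dumping (Zerath, 5-2): +41%; total 34% + 41% = 75%. → 75%.
Line B: polypropylene → 5-2; moulded articles → 5-2-2; general-purpose → 5-2-2-3. Scheduled 14%. Harrowgate agreement on 5-1-1: 5-2-2-3 not covered; Harrowgate agreement on 5-2: not wholly obtained. → 14%.
Line C: polyethylene → 5-1; tubing → 5-1-1; for packaging → 5-1-1-1. Scheduled 30%. Umbrial agreement on 5-2-1-2: 5-1-1-1 not covered. → 30%.
Line D: polypropylene → 5-2; tubing → 5-2-1; general-purpose → 5-2-1-1. Scheduled 30%. Harrowgate agreement on 5-1-1: 5-2-1-1 not covered; Harrowgate agreement on 5-2: wholly obtained → 14% available; preferential 14%. → 14%.
Line E: polyethylene → 5-1; film → 5-1-2; general-purpose → 5-1-2-2. Scheduled 27%. anti-dumping (Belmark, 5-1-2-2): +19%; total 27% + 19% = 46%. → 46%.
Sum: 75% + 14% + 30% + 14% + 46% = 179%.

179%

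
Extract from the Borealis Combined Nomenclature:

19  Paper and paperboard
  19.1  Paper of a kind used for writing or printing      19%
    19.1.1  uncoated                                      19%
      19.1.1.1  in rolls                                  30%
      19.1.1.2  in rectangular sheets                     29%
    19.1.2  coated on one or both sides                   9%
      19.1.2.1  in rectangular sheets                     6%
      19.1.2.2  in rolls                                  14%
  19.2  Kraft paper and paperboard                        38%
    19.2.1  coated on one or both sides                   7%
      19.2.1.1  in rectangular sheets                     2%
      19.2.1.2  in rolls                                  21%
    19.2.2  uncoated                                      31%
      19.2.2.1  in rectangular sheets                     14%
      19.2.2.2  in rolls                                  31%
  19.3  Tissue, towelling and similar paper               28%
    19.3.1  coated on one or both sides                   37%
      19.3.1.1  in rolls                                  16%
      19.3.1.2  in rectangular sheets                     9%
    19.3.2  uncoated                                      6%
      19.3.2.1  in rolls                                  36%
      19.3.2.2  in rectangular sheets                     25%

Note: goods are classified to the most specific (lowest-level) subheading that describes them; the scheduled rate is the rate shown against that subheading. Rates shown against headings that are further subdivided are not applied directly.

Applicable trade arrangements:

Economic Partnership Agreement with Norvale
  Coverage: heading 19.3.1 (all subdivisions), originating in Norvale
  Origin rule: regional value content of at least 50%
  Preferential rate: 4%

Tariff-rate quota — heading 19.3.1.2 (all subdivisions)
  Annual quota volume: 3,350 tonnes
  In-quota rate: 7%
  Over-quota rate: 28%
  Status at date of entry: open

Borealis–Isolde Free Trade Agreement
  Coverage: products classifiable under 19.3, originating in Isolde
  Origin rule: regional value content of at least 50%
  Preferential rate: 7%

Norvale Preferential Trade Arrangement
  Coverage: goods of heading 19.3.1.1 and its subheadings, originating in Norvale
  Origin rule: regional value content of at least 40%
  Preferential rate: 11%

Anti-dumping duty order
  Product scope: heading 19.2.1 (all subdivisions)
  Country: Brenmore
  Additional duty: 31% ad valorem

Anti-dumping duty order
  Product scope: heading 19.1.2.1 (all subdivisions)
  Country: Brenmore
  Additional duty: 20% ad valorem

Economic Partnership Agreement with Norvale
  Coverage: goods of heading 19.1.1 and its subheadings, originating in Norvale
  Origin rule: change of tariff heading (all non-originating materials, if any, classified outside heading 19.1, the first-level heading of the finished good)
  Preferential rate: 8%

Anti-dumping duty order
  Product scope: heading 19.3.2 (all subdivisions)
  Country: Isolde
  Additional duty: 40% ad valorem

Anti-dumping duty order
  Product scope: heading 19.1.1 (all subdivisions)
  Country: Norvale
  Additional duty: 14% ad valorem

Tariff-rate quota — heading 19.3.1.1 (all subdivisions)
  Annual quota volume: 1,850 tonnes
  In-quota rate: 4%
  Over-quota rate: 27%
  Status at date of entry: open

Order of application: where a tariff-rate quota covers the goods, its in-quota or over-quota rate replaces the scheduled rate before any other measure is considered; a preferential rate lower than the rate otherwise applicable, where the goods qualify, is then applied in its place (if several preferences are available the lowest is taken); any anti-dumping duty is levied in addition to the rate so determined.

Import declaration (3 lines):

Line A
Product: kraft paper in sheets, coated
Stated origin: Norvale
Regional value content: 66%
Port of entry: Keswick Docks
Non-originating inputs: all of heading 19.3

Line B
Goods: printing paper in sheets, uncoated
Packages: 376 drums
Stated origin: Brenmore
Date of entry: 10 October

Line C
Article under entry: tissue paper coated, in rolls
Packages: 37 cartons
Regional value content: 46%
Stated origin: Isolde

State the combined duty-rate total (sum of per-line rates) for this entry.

35%

Line A: kraft paper → 19.2; coated → 19.2.1; in sheets → 19.2.1.1. Scheduled 2%. Norvale agreement on 19.3.1: 19.2.1.1 not covered; Norvale agreement on 19.3.1.1: 19.2.1.1 not covered; Norvale agreement on 19.1.1: 19.2.1.1 not covered. → 2%.
Line B: printing paper → 19.1; uncoated → 19.1.1; in sheets → 19.1.1.2. Scheduled 29%. No special measure applies. → 29%.
Line C: tissue paper → 19.3; coated → 19.3.1; in rolls → 19.3.1.1. Scheduled 16%. quota on 19.3.1.1 open → in-quota 4%; Isolde agreement on 19.3: RVC < 50%. → 4%.
Sum: 2% + 29% + 4% = 35%.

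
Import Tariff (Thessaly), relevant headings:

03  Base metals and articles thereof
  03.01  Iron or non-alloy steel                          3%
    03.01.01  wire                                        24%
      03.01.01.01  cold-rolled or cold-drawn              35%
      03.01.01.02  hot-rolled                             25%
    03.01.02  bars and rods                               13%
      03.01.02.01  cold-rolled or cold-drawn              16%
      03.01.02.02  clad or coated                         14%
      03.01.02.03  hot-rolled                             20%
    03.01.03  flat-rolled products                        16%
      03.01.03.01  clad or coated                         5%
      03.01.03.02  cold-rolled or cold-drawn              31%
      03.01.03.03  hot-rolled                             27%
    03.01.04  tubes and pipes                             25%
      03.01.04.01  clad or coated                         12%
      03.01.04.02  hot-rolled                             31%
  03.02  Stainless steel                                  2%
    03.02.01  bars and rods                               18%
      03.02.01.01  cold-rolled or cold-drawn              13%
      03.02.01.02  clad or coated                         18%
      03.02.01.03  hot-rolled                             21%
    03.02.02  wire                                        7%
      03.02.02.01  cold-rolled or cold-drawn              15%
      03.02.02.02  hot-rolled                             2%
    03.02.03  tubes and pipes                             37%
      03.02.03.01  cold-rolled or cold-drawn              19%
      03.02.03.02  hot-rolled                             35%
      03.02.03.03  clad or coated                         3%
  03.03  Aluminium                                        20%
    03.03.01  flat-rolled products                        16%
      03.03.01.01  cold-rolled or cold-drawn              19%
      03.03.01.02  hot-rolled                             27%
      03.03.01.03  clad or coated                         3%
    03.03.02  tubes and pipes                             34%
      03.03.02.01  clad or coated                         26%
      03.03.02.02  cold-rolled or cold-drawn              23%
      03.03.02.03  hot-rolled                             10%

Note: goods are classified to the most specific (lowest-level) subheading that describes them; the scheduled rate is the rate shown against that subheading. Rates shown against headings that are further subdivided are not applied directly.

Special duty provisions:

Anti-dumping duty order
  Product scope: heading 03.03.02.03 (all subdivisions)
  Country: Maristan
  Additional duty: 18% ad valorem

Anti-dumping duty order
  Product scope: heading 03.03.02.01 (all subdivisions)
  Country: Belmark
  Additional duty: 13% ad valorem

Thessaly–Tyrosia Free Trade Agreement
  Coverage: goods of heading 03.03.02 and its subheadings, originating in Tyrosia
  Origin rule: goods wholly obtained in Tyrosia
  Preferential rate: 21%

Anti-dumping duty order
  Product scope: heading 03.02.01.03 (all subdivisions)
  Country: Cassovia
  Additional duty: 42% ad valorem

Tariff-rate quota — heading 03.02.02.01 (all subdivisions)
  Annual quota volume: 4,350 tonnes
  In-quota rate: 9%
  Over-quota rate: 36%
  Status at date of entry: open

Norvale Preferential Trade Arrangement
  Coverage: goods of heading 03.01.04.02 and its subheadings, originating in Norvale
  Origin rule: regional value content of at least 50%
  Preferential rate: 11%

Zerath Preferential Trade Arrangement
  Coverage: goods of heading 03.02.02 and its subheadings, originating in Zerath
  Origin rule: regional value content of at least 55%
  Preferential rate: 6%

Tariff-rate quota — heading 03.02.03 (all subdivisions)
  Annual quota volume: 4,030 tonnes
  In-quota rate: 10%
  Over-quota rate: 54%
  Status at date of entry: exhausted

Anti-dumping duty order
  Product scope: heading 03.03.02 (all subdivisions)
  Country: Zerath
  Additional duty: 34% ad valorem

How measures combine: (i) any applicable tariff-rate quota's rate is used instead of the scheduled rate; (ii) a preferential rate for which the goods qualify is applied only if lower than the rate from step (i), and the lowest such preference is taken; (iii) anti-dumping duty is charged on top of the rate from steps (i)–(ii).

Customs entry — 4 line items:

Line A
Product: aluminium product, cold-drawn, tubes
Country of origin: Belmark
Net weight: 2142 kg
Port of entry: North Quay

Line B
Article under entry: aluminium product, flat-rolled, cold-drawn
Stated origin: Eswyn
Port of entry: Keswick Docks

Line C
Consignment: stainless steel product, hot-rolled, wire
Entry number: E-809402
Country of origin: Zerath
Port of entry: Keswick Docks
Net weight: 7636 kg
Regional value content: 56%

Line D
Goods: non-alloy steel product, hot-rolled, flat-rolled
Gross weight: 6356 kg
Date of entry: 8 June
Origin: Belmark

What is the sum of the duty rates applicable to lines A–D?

Line A: aluminium → 03.03; tubes → 03.03.02; cold-drawn → 03.03.02.02. Scheduled 23%. No special measure applies. → 23%.
Line B: aluminium → 03.03; flat-rolled → 03.03.01; cold-drawn → 03.03.01.01. Scheduled 19%. No special measure applies. → 19%.
Line C: stainless steel → 03.02; wire → 03.02.02; hot-rolled → 03.02.02.02. Scheduled 2%. Zerath agreement on 03.02.02: RVC ≥ 55% → 6% available; preference 6% not lower than 2% → no reduction. → 2%.
Line D: non-alloy steel → 03.01; flat-rolled → 03.01.03; hot-rolled → 03.01.03.03. Scheduled 27%. No special measure applies. → 27%.
Sum: 23% + 19% + 2% + 27% = 71%.

71%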